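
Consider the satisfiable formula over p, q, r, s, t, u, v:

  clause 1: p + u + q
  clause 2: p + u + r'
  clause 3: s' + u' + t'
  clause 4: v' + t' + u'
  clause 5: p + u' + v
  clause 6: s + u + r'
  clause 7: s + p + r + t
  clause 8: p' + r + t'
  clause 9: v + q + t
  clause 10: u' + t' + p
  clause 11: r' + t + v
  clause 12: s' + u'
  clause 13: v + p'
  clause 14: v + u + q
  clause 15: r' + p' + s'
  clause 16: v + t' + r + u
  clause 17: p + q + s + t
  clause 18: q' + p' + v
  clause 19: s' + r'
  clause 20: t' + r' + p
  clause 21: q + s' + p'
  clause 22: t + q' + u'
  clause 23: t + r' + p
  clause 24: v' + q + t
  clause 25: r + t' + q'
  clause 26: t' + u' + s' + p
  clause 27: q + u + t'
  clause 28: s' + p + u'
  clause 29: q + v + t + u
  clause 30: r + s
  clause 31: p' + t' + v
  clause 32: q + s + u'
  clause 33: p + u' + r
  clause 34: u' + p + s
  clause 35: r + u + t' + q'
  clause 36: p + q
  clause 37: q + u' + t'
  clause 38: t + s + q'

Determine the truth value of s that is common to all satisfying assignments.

Suppose s = 0.
Unit clause (r) forces r = 1.
Unit clause (u) forces u = 1.
Unit clause (q) forces q = 1.
Unit clause (t) forces t = 1.
Unit clause (v') forces v = 0.
Unit clause (p) forces p = 1.
Now (p') is unsatisfied and unit — conflict.
So every satisfying assignment has s = True.

True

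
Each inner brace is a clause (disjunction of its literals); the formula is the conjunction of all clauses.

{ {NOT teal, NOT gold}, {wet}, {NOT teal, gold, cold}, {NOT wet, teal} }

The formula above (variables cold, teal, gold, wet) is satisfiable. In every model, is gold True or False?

False

Suppose gold = true.
The clause (NOT teal) is unit, so teal = false.
The clause (wet) is unit, so wet = true.
That conflicts with the unit clause (NOT wet).
So every satisfying assignment has gold = False.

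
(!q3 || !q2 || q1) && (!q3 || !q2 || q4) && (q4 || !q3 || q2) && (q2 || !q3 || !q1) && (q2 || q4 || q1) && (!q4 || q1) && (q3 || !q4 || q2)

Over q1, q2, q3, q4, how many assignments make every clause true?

There are 2^4 = 16 truth assignments over (q1, q2, q3, q4).
Check each against the 7 clauses (columns in the order q1, q2, q3, q4):
  F F F F  ✗ fails (q2 || q4 || q1)
  F F F T  ✗ fails (!q4 || q1)
  F F T F  ✗ fails (q4 || !q3 || q2)
  F F T T  ✗ fails (!q4 || q1)
  F T F F  ✓ satisfies all
  F T F T  ✗ fails (!q4 || q1)
  F T T F  ✗ fails (!q3 || !q2 || q1)
  F T T T  ✗ fails (!q3 || !q2 || q1)
  T F F F  ✓ satisfies all
  T F F T  ✗ fails (q3 || !q4 || q2)
  T F T F  ✗ fails (q4 || !q3 || q2)
  T F T T  ✗ fails (q2 || !q3 || !q1)
  T T F F  ✓ satisfies all
  T T F T  ✓ satisfies all
  T T T F  ✗ fails (!q3 || !q2 || q4)
  T T T T  ✓ satisfies all
5 of the 16 rows are models.

5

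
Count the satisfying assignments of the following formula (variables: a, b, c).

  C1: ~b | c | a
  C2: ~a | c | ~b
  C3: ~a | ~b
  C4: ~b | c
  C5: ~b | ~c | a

There are 2^3 = 8 truth assignments over (a, b, c).
Check each against the 5 clauses (columns in the order a, b, c):
  F F F  ✓ satisfies all
  F F T  ✓ satisfies all
  F T F  ✗ fails (~b | c | a)
  F T T  ✗ fails (~b | ~c | a)
  T F F  ✓ satisfies all
  T F T  ✓ satisfies all
  T T F  ✗ fails (~a | c | ~b)
  T T T  ✗ fails (~a | ~b)
4 of the 8 rows are models.

4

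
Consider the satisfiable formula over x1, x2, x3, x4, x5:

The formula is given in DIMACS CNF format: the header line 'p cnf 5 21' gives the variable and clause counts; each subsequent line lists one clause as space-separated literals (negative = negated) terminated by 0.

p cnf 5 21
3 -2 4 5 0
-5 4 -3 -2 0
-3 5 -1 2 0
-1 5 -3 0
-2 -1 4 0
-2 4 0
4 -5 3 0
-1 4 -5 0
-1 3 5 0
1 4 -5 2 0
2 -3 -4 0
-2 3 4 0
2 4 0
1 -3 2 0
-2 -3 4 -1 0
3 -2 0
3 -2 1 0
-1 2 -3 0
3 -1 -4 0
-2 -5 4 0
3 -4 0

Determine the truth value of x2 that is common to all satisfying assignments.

Suppose x2 = False.
Unit clause (x4) forces x4 = True.
Unit clause (¬x3) forces x3 = False.
But (x3) is also a unit clause — contradiction.
So every satisfying assignment has x2 = True.

True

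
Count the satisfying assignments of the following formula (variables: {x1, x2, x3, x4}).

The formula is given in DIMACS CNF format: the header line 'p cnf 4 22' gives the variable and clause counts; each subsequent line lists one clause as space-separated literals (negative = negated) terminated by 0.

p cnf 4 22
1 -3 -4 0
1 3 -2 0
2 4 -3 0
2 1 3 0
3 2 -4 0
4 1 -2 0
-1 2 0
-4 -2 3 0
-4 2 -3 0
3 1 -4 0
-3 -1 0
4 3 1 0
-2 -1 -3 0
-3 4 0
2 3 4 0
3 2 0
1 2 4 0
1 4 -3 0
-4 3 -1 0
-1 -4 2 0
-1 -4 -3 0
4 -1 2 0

There are 2^4 = 16 truth assignments over (x1, x2, x3, x4).
Check each against the 22 clauses (columns in the order x1, x2, x3, x4):
  F F F F  ✗ fails (x2 ∨ x1 ∨ x3)
  F F F T  ✗ fails (x2 ∨ x1 ∨ x3)
  F F T F  ✗ fails (x2 ∨ x4 ∨ ¬x3)
  F F T T  ✗ fails (x1 ∨ ¬x3 ∨ ¬x4)
  F T F F  ✗ fails (x1 ∨ x3 ∨ ¬x2)
  F T F T  ✗ fails (x1 ∨ x3 ∨ ¬x2)
  F T T F  ✗ fails (x4 ∨ x1 ∨ ¬x2)
  F T T T  ✗ fails (x1 ∨ ¬x3 ∨ ¬x4)
  T F F F  ✗ fails (¬x1 ∨ x2)
  T F F T  ✗ fails (x3 ∨ x2 ∨ ¬x4)
  T F T F  ✗ fails (x2 ∨ x4 ∨ ¬x3)
  T F T T  ✗ fails (¬x1 ∨ x2)
  T T F F  ✓ satisfies all
  T T F T  ✗ fails (¬x4 ∨ ¬x2 ∨ x3)
  T T T F  ✗ fails (¬x3 ∨ ¬x1)
  T T T T  ✗ fails (¬x3 ∨ ¬x1)
1 of the 16 rows is a model.

1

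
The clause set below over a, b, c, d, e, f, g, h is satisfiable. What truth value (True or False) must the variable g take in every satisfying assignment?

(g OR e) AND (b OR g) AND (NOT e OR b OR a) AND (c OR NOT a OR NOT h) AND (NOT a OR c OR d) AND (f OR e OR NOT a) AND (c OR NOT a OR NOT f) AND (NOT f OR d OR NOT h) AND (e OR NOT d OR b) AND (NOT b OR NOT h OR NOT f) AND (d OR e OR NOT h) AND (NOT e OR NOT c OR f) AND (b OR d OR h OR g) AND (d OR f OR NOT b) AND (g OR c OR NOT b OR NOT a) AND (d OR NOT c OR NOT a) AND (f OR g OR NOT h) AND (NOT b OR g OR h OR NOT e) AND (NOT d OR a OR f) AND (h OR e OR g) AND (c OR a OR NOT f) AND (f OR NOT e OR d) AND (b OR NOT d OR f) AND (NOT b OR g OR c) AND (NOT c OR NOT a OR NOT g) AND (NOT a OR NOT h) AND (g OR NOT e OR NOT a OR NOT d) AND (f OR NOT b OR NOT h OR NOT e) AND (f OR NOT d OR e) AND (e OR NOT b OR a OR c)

True

Suppose g = false.
(e) alone gives e = true.
(b) alone gives b = true.
(h) alone gives h = true.
(NOT f) alone gives f = false.
Now (f) is unsatisfied and unit — conflict.
So every satisfying assignment has g = True.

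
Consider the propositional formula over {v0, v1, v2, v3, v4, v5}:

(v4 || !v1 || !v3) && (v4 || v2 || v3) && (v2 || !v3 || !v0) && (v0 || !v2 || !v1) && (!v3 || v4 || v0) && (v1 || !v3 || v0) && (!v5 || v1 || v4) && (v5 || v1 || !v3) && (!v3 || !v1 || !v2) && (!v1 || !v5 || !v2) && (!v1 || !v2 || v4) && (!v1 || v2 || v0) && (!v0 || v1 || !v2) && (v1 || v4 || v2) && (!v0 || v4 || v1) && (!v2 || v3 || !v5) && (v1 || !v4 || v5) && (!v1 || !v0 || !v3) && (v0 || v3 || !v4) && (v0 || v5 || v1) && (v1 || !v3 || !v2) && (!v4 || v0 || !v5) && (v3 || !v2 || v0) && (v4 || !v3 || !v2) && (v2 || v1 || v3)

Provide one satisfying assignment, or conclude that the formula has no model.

Case v4 = true:
Case v1 = true:
Case v0 = true:
The clause (!v3) is unit, so v3 = false.
Case v5 = false:
No clause remains; v2 is free.

v0 ↦ true; v1 ↦ true; v2 ↦ false; v3 ↦ false; v4 ↦ true; v5 ↦ false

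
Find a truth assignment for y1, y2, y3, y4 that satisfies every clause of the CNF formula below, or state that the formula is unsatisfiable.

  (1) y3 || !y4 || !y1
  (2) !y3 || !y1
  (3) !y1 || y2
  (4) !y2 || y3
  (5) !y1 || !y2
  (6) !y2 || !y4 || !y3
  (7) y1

From the singleton clause (y1), y1 = true.
From the singleton clause (!y3), y3 = false.
From the singleton clause (!y4), y4 = false.
From the singleton clause (y2), y2 = true.
That conflicts with the unit clause (!y2).

UNSATISFIABLE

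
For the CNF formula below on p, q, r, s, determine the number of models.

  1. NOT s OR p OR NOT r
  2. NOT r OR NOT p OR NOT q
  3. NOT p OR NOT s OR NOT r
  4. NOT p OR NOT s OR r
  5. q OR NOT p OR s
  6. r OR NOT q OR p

There are 2^4 = 16 truth assignments over (p, q, r, s).
Split on p. With p = true, the clauses containing p are satisfied and NOT p drops from the rest; 1 of the 2^3 = 8 assignments to the other variables satisfy what remains.
With p = false, by the same count on the reduced clause set, 4 assignments work.
(One model: p=F, q=F, r=F, s=F.)
Total: 1 + 4 = 5.

5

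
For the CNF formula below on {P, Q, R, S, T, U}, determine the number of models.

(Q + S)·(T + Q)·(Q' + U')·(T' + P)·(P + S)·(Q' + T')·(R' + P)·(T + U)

4

There are 2^6 = 64 truth assignments over (P, Q, R, S, T, U).
Split on Q. With Q = 1, the clauses containing Q are satisfied and Q' drops from the rest; 0 of the 2^5 = 32 assignments to the other variables satisfy what remains.
With Q = 0, by the same count on the reduced clause set, 4 assignments work.
(One model: P=T, Q=F, R=F, S=T, T=T, U=F.)
Total: 0 + 4 = 4.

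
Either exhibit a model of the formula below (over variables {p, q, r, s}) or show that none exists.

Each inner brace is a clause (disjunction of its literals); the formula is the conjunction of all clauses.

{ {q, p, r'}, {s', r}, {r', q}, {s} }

p: 1, q: 1, r: 1, s: 1

Unit clause (s) forces s = 1.
Unit clause (r) forces r = 1.
Unit clause (q) forces q = 1.
Every clause is now satisfied; p is unconstrained.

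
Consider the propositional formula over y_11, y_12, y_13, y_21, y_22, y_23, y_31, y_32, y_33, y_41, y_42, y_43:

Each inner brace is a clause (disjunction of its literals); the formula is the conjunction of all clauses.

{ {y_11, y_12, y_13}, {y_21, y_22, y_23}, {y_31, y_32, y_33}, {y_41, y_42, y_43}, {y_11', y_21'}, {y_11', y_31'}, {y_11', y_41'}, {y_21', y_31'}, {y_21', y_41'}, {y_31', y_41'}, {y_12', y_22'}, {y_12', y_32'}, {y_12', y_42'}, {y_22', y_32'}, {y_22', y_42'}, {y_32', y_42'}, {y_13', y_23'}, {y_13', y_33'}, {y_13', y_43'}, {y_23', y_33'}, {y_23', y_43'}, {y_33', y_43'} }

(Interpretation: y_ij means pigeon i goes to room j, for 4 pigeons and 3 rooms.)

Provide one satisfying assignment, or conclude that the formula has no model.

UNSATISFIABLE

Case y_11 = 0:
Case y_12 = 1:
From the singleton clause (y_22'), y_22 = 0.
From the singleton clause (y_32'), y_32 = 0.
From the singleton clause (y_42'), y_42 = 0.
Case y_21 = 1:
From the singleton clause (y_31'), y_31 = 0.
From the singleton clause (y_33), y_33 = 1.
From the singleton clause (y_41'), y_41 = 0.
From the singleton clause (y_43), y_43 = 1.
Now (y_43') is unsatisfied and unit — conflict.
Undo y_21 and try y_21 = 0.
From the singleton clause (y_23), y_23 = 1.
From the singleton clause (y_13'), y_13 = 0.
From the singleton clause (y_33'), y_33 = 0.
From the singleton clause (y_31), y_31 = 1.
From the singleton clause (y_41'), y_41 = 0.
From the singleton clause (y_43), y_43 = 1.
Now (y_43') is unsatisfied and unit — conflict.
Either choice for y_21 ends in contradiction.
Undo y_12 and try y_12 = 0.
From the singleton clause (y_13), y_13 = 1.
From the singleton clause (y_23'), y_23 = 0.
From the singleton clause (y_33'), y_33 = 0.
From the singleton clause (y_43'), y_43 = 0.
Case y_21 = 1:
From the singleton clause (y_31'), y_31 = 0.
From the singleton clause (y_32), y_32 = 1.
From the singleton clause (y_41'), y_41 = 0.
From the singleton clause (y_42), y_42 = 1.
Now (y_42') is unsatisfied and unit — conflict.
Undo y_21 and try y_21 = 0.
From the singleton clause (y_22), y_22 = 1.
From the singleton clause (y_32'), y_32 = 0.
From the singleton clause (y_31), y_31 = 1.
From the singleton clause (y_41'), y_41 = 0.
From the singleton clause (y_42), y_42 = 1.
Now (y_42') is unsatisfied and unit — conflict.
Either choice for y_21 ends in contradiction.
Either choice for y_12 ends in contradiction.
Undo y_11 and try y_11 = 1.
From the singleton clause (y_21'), y_21 = 0.
From the singleton clause (y_31'), y_31 = 0.
From the singleton clause (y_41'), y_41 = 0.
Case y_22 = 1:
From the singleton clause (y_12'), y_12 = 0.
From the singleton clause (y_32'), y_32 = 0.
From the singleton clause (y_33), y_33 = 1.
From the singleton clause (y_42'), y_42 = 0.
From the singleton clause (y_43), y_43 = 1.
Now (y_43') is unsatisfied and unit — conflict.
Undo y_22 and try y_22 = 0.
From the singleton clause (y_23), y_23 = 1.
From the singleton clause (y_13'), y_13 = 0.
From the singleton clause (y_33'), y_33 = 0.
From the singleton clause (y_32), y_32 = 1.
From the singleton clause (y_12'), y_12 = 0.
From the singleton clause (y_42'), y_42 = 0.
From the singleton clause (y_43), y_43 = 1.
Now (y_43') is unsatisfied and unit — conflict.
Either choice for y_22 ends in contradiction.
Either choice for y_11 ends in contradiction.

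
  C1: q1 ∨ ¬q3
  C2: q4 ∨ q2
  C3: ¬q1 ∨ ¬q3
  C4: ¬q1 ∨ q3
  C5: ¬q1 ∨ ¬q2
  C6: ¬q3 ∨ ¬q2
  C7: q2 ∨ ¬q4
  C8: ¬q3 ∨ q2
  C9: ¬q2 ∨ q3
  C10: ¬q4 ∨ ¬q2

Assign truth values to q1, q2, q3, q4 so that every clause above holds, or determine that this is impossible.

UNSATISFIABLE

Try q1 = True.
From the singleton clause (¬q3), q3 = False.
That conflicts with the unit clause (q3).
So q1 must be the other value — set q1 = False.
From the singleton clause (¬q3), q3 = False.
From the singleton clause (¬q2), q2 = False.
From the singleton clause (q4), q4 = True.
That conflicts with the unit clause (¬q4).
Neither q1 = True nor q1 = False works.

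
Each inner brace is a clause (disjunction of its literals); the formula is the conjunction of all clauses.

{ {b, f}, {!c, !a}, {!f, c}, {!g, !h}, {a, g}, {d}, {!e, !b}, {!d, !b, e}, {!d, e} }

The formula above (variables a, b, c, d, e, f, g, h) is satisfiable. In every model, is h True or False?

Suppose h = true.
Unit clause (!g) forces g = false.
Unit clause (a) forces a = true.
Unit clause (!c) forces c = false.
Unit clause (!f) forces f = false.
Unit clause (b) forces b = true.
Unit clause (d) forces d = true.
Unit clause (!e) forces e = false.
Now (e) is unsatisfied and unit — conflict.
So every satisfying assignment has h = False.

False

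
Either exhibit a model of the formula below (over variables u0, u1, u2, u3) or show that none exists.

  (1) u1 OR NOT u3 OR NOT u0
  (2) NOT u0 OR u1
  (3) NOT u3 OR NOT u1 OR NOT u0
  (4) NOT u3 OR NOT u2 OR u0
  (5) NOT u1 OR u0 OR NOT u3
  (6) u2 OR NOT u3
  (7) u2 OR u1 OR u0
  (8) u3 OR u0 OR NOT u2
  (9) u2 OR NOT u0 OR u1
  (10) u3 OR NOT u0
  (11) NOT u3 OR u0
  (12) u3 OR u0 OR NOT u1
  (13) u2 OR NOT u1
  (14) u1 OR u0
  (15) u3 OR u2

UNSATISFIABLE

Case u0 = false:
(NOT u3) alone gives u3 = false.
(NOT u2) alone gives u2 = false.
Now (u2) is unsatisfied and unit — conflict.
So u0 must be the other value — set u0 = true.
(u1) alone gives u1 = true.
(NOT u3) alone gives u3 = false.
Now (u3) is unsatisfied and unit — conflict.
Both values of u0 lead to a conflict.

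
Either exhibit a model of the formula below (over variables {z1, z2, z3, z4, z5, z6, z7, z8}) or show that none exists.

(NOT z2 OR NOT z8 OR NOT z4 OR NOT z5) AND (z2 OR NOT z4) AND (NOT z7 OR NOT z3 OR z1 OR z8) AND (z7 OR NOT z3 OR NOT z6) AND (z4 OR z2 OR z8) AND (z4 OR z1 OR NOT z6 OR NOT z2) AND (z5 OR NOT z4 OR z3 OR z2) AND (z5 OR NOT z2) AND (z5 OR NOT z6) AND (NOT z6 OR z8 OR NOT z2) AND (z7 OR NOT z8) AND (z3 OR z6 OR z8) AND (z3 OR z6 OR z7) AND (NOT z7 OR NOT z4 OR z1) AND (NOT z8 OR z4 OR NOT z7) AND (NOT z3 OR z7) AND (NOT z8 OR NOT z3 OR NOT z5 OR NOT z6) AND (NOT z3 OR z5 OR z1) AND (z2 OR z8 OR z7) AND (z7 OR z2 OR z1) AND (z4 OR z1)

z1 ↦ true,  z2 ↦ true,  z3 ↦ true,  z4 ↦ false,  z5 ↦ true,  z6 ↦ false,  z7 ↦ true,  z8 ↦ false

Case z2 = true:
Unit clause (z5) forces z5 = true.
Case z8 = false:
Unit clause (NOT z6) forces z6 = false.
Unit clause (z3) forces z3 = true.
Unit clause (z7) forces z7 = true.
Unit clause (z1) forces z1 = true.
All clauses hold; z4 can take either value.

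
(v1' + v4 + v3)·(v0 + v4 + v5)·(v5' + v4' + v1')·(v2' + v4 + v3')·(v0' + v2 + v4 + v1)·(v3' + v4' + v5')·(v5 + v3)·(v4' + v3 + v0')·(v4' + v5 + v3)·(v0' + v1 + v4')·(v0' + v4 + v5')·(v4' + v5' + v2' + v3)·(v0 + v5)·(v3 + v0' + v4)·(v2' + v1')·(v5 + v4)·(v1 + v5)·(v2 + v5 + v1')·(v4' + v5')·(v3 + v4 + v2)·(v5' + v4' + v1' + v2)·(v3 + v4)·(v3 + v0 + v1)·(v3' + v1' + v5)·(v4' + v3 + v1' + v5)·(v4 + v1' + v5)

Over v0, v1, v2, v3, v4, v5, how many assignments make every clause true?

There are 2^6 = 64 truth assignments over (v0, v1, v2, v3, v4, v5).
Split on v3. With v3 = 1, the clauses containing v3 are satisfied and v3' drops from the rest; 2 of the 2^5 = 32 assignments to the other variables satisfy what remains.
With v3 = 0, by the same count on the reduced clause set, 0 assignments work.
(One model: v0=F, v1=F, v2=F, v3=T, v4=F, v5=T.)
Total: 2 + 0 = 2.

2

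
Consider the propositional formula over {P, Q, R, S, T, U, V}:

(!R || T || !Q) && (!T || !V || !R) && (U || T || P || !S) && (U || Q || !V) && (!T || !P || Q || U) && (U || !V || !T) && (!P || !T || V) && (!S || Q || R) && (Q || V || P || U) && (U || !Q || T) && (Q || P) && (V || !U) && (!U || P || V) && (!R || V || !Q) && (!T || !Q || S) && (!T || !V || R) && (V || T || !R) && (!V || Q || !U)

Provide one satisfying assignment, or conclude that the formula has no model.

P ↦ false; Q ↦ true; R ↦ false; S ↦ true; T ↦ true; U ↦ false; V ↦ false

Case Q = true:
Case R = false:
Case U = false:
(T) alone gives T = true.
(!V) alone gives V = false.
(!P) alone gives P = false.
(S) alone gives S = true.
All clauses are satisfied.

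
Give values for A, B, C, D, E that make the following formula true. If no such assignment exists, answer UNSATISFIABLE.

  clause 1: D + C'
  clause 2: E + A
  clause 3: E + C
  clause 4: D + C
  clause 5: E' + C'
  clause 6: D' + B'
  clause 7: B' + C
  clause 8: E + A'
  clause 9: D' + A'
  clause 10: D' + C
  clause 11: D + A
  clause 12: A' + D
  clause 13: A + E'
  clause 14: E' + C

Case D = 1:
(B') alone gives B = 0.
(A') alone gives A = 0.
(E) alone gives E = 1.
Now (E') is unsatisfied and unit — conflict.
Undo D and try D = 0.
(C') alone gives C = 0.
Now (C) is unsatisfied and unit — conflict.
Both values of D lead to a conflict.

UNSATISFIABLE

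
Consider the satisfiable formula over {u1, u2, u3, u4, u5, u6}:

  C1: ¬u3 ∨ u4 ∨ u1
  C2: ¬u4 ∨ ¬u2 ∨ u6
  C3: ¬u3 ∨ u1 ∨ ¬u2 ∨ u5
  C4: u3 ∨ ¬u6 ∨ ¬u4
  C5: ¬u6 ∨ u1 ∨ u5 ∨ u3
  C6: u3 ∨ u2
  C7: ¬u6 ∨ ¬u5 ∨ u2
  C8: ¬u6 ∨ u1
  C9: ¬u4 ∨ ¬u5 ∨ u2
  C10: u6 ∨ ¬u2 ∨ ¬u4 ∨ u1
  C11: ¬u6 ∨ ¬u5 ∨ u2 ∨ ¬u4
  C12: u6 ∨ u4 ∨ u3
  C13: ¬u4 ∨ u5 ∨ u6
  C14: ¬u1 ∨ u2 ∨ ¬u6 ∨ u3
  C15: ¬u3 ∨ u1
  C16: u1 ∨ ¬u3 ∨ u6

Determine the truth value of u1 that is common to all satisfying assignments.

Suppose u1 = False.
(¬u6) alone gives u6 = False.
(¬u3) alone gives u3 = False.
(u2) alone gives u2 = True.
(¬u4) alone gives u4 = False.
That conflicts with the unit clause (u4).
So every satisfying assignment has u1 = True.

True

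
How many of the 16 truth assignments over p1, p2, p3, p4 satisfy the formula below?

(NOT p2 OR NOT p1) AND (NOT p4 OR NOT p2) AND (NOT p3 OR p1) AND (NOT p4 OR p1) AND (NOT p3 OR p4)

There are 2^4 = 16 truth assignments over (p1, p2, p3, p4).
Check each against the 5 clauses (columns in the order p1, p2, p3, p4):
  F F F F  ✓ satisfies all
  F F F T  ✗ fails (NOT p4 OR p1)
  F F T F  ✗ fails (NOT p3 OR p1)
  F F T T  ✗ fails (NOT p3 OR p1)
  F T F F  ✓ satisfies all
  F T F T  ✗ fails (NOT p4 OR NOT p2)
  F T T F  ✗ fails (NOT p3 OR p1)
  F T T T  ✗ fails (NOT p4 OR NOT p2)
  T F F F  ✓ satisfies all
  T F F T  ✓ satisfies all
  T F T F  ✗ fails (NOT p3 OR p4)
  T F T T  ✓ satisfies all
  T T F F  ✗ fails (NOT p2 OR NOT p1)
  T T F T  ✗ fails (NOT p2 OR NOT p1)
  T T T F  ✗ fails (NOT p2 OR NOT p1)
  T T T T  ✗ fails (NOT p2 OR NOT p1)
5 of the 16 rows are models.

5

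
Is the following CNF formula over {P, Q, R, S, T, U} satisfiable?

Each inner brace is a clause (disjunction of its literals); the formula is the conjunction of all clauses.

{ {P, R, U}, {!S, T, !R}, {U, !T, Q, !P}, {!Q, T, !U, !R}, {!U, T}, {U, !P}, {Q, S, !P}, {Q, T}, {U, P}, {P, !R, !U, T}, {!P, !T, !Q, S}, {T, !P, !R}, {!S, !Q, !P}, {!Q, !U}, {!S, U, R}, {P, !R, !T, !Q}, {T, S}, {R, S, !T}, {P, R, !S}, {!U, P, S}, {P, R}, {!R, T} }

Try U = true.
The clause (T) is unit, so T = true.
The clause (!Q) is unit, so Q = false.
Try S = true.
Try P = true.
No clause remains; R is free.
A satisfying assignment: P ↦ true,  Q ↦ false,  R ↦ true,  S ↦ true,  T ↦ true,  U ↦ true.

Yes, satisfiable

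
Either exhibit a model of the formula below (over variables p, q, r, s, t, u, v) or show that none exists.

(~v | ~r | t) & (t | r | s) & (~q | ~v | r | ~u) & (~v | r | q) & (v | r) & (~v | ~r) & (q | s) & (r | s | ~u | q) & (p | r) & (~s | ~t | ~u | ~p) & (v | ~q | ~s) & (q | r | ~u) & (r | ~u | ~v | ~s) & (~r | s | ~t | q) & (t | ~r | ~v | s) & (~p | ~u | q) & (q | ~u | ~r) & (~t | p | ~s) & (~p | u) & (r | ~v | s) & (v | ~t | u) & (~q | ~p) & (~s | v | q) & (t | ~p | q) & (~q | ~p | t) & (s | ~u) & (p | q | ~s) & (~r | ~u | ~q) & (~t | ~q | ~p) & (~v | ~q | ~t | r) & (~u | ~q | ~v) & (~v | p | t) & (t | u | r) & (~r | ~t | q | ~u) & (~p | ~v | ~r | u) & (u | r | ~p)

Case v = 0:
From the singleton clause (r), r = 1.
Case q = 1:
From the singleton clause (~s), s = 0.
From the singleton clause (~p), p = 0.
From the singleton clause (~u), u = 0.
From the singleton clause (~t), t = 0.
All clauses are satisfied.

p: 0,  q: 1,  r: 1,  s: 0,  t: 0,  u: 0,  v: 0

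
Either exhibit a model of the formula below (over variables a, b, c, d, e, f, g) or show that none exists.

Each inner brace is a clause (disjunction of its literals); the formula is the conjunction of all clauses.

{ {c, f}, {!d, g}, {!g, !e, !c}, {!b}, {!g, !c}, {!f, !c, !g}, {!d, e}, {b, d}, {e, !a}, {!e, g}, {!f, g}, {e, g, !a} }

Unit clause (!b) forces b = false.
Unit clause (d) forces d = true.
Unit clause (g) forces g = true.
Unit clause (!c) forces c = false.
Unit clause (f) forces f = true.
Unit clause (e) forces e = true.
All clauses hold; a can take either value.

a: false, b: false, c: false, d: true, e: true, f: true, g: true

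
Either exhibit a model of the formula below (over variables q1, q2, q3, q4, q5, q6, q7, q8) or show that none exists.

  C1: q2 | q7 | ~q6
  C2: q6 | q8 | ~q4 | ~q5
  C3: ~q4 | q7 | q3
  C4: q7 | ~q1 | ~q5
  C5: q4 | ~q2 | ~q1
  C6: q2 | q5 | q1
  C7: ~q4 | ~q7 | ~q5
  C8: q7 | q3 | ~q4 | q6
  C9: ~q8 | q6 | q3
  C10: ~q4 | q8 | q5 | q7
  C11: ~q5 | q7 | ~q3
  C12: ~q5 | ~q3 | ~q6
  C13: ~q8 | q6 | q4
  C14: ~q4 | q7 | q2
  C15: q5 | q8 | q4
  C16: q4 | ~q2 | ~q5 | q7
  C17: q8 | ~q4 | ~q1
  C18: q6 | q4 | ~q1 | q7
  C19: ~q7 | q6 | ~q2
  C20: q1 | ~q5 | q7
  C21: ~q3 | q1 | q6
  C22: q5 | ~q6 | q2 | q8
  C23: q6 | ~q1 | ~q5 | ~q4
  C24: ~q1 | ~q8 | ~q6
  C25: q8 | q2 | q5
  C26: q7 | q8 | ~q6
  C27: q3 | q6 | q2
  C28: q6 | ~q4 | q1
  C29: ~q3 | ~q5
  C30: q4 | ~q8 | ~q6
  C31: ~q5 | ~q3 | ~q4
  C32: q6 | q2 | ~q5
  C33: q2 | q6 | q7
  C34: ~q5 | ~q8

Suppose q3 = 0.
Suppose q4 = 1.
The clause (q7) is unit, so q7 = 1.
The clause (~q5) is unit, so q5 = 0.
Suppose q2 = 1.
The clause (q6) is unit, so q6 = 1.
Suppose q8 = 0.
The clause (~q1) is unit, so q1 = 0.
This assignment satisfies each clause.

q1: 0,  q2: 1,  q3: 0,  q4: 1,  q5: 0,  q6: 1,  q7: 1,  q8: 0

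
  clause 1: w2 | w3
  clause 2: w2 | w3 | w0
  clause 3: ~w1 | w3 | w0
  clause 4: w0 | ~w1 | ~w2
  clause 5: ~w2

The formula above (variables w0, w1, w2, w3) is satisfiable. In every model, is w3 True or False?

True

Suppose w3 = 0.
Unit clause (w2) forces w2 = 1.
Now (~w2) is unsatisfied and unit — conflict.
So every satisfying assignment has w3 = True.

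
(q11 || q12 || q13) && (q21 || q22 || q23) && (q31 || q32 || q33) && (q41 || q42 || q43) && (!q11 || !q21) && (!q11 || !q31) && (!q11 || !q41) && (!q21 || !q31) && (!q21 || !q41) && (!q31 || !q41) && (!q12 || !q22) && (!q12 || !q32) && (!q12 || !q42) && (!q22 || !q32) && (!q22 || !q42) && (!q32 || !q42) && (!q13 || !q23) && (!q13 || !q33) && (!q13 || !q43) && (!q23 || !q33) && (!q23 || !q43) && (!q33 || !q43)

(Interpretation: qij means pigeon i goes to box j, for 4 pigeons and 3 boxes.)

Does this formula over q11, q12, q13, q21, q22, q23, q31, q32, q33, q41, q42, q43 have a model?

No

Branch on q11: set q11 = false.
Branch on q12: set q12 = true.
(!q22) alone gives q22 = false.
(!q32) alone gives q32 = false.
(!q42) alone gives q42 = false.
Branch on q21: set q21 = true.
(!q31) alone gives q31 = false.
(q33) alone gives q33 = true.
(!q41) alone gives q41 = false.
(q43) alone gives q43 = true.
But (!q43) is also a unit clause — contradiction.
Backtrack on q21: now try q21 = false.
(q23) alone gives q23 = true.
(!q13) alone gives q13 = false.
(!q33) alone gives q33 = false.
(q31) alone gives q31 = true.
(!q41) alone gives q41 = false.
(q43) alone gives q43 = true.
But (!q43) is also a unit clause — contradiction.
Either choice for q21 ends in contradiction.
Backtrack on q12: now try q12 = false.
(q13) alone gives q13 = true.
(!q23) alone gives q23 = false.
(!q33) alone gives q33 = false.
(!q43) alone gives q43 = false.
Branch on q21: set q21 = true.
(!q31) alone gives q31 = false.
(q32) alone gives q32 = true.
(!q41) alone gives q41 = false.
(q42) alone gives q42 = true.
But (!q42) is also a unit clause — contradiction.
Backtrack on q21: now try q21 = false.
(q22) alone gives q22 = true.
(!q32) alone gives q32 = false.
(q31) alone gives q31 = true.
(!q41) alone gives q41 = false.
(q42) alone gives q42 = true.
But (!q42) is also a unit clause — contradiction.
Either choice for q21 ends in contradiction.
Either choice for q12 ends in contradiction.
Backtrack on q11: now try q11 = true.
(!q21) alone gives q21 = false.
(!q31) alone gives q31 = false.
(!q41) alone gives q41 = false.
Branch on q22: set q22 = true.
(!q12) alone gives q12 = false.
(!q32) alone gives q32 = false.
(q33) alone gives q33 = true.
(!q42) alone gives q42 = false.
(q43) alone gives q43 = true.
But (!q43) is also a unit clause — contradiction.
Backtrack on q22: now try q22 = false.
(q23) alone gives q23 = true.
(!q13) alone gives q13 = false.
(!q33) alone gives q33 = false.
(q32) alone gives q32 = true.
(!q12) alone gives q12 = false.
(!q42) alone gives q42 = false.
(q43) alone gives q43 = true.
But (!q43) is also a unit clause — contradiction.
Either choice for q22 ends in contradiction.
Either choice for q11 ends in contradiction.
No assignment satisfies every clause.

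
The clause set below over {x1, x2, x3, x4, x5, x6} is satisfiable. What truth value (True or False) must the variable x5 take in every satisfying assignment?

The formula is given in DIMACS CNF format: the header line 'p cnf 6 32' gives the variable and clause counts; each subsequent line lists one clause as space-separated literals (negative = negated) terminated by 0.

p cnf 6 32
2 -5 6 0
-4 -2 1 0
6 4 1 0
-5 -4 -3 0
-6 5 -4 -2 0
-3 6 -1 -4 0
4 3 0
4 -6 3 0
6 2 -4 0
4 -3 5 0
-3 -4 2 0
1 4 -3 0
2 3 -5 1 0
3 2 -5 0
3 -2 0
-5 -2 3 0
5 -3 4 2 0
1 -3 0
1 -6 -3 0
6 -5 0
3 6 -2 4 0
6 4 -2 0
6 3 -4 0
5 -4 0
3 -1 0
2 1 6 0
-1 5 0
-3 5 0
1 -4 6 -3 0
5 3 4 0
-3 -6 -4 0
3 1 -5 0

Suppose x5 = False.
(¬x4) alone gives x4 = False.
(x3) alone gives x3 = True.
That conflicts with the unit clause (¬x3).
So every satisfying assignment has x5 = True.

True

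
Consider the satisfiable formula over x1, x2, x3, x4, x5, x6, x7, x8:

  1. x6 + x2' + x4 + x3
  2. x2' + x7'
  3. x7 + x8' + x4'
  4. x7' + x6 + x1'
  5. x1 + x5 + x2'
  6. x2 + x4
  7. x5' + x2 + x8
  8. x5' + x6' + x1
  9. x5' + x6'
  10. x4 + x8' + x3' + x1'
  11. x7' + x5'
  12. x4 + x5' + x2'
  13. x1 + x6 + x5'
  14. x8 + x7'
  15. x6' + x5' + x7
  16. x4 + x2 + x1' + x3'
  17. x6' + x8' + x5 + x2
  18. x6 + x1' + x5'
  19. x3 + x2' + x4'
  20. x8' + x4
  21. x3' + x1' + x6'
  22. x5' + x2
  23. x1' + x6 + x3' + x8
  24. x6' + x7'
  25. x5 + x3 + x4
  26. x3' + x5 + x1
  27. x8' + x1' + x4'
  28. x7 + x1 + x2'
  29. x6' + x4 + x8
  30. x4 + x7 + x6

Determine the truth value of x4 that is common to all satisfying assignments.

True

Suppose x4 = 0.
The clause (x2) is unit, so x2 = 1.
The clause (x7') is unit, so x7 = 0.
The clause (x5') is unit, so x5 = 0.
The clause (x1) is unit, so x1 = 1.
The clause (x8') is unit, so x8 = 0.
The clause (x3) is unit, so x3 = 1.
The clause (x6') is unit, so x6 = 0.
That conflicts with the unit clause (x6).
So every satisfying assignment has x4 = True.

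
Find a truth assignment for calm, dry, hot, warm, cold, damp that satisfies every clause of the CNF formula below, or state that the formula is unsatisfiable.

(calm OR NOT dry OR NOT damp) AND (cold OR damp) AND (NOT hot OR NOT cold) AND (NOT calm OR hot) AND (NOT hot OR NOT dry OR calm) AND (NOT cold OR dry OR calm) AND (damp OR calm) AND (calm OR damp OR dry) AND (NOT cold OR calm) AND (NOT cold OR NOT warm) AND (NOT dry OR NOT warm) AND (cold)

UNSATISFIABLE

From the singleton clause (cold), cold = true.
From the singleton clause (NOT hot), hot = false.
From the singleton clause (NOT calm), calm = false.
Now (calm) is unsatisfied and unit — conflict.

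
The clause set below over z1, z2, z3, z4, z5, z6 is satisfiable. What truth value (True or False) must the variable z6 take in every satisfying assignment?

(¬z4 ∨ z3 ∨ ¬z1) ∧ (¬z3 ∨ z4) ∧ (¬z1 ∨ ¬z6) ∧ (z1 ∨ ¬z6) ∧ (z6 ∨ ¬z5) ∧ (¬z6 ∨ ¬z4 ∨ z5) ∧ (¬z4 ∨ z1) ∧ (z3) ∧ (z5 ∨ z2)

Suppose z6 = True.
From the singleton clause (¬z1), z1 = False.
But (z1) is also a unit clause — contradiction.
So every satisfying assignment has z6 = False.

False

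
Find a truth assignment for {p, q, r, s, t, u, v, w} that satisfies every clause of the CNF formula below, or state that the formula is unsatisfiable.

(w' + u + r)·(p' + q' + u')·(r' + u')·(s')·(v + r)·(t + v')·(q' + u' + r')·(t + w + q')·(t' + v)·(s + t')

p: 0,  q: 0,  r: 1,  s: 0,  t: 0,  u: 0,  v: 0,  w: 0

The clause (s') is unit, so s = 0.
The clause (t') is unit, so t = 0.
The clause (v') is unit, so v = 0.
The clause (r) is unit, so r = 1.
The clause (u') is unit, so u = 0.
Suppose w = 0.
The clause (q') is unit, so q = 0.
All clauses hold; p can take either value.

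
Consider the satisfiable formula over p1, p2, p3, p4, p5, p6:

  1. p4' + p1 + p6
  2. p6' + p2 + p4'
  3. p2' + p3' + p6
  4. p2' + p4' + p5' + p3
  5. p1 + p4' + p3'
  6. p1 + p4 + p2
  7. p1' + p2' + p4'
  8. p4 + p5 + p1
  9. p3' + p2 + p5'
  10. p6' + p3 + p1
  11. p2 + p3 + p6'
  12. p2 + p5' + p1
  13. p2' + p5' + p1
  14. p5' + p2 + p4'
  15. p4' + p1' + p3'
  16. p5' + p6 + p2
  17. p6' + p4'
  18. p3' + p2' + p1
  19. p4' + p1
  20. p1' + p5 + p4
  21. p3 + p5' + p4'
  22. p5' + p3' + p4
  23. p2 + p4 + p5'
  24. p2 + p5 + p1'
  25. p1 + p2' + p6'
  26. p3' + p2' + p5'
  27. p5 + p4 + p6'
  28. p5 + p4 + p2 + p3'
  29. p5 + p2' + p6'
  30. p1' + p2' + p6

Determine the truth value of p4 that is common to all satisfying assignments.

Suppose p4 = 1.
Unit clause (p6') forces p6 = 0.
Unit clause (p1) forces p1 = 1.
Unit clause (p2') forces p2 = 0.
Unit clause (p5') forces p5 = 0.
Now (p5) is unsatisfied and unit — conflict.
So every satisfying assignment has p4 = False.

False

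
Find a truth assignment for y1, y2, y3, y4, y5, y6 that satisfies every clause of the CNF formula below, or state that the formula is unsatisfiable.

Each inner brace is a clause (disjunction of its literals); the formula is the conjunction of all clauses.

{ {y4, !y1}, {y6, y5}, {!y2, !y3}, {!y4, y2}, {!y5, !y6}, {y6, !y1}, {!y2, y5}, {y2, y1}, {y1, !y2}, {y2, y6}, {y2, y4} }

Suppose y4 = true.
(y2) alone gives y2 = true.
(!y3) alone gives y3 = false.
(y5) alone gives y5 = true.
(!y6) alone gives y6 = false.
(!y1) alone gives y1 = false.
But (y1) is also a unit clause — contradiction.
Backtrack on y4: now try y4 = false.
(!y1) alone gives y1 = false.
(y2) alone gives y2 = true.
But (!y2) is also a unit clause — contradiction.
Both values of y4 lead to a conflict.

UNSATISFIABLE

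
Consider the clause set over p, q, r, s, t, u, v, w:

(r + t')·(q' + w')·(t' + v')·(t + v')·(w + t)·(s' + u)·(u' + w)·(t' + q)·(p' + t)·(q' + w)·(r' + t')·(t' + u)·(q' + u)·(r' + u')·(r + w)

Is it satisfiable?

Yes, satisfiable

Suppose r = 0.
Unit clause (t') forces t = 0.
Unit clause (v') forces v = 0.
Unit clause (w) forces w = 1.
Unit clause (q') forces q = 0.
Unit clause (p') forces p = 0.
Suppose s = 0.
All clauses hold; u can take either value.
A satisfying assignment: p=0,  q=0,  r=0,  s=0,  t=0,  u=1,  v=0,  w=1.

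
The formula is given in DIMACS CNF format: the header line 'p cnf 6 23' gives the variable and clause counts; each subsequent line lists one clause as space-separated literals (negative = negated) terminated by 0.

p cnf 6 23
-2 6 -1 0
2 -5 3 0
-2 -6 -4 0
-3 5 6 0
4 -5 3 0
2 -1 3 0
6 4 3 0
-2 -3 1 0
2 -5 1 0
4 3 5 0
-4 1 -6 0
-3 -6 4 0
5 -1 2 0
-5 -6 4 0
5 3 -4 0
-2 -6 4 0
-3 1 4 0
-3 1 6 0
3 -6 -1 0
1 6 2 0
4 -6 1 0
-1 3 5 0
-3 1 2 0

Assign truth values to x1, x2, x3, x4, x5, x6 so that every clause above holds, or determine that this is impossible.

x1: True, x2: False, x3: True, x4: False, x5: True, x6: False

Suppose x2 = False.
Suppose x5 = True.
From the singleton clause (x3), x3 = True.
From the singleton clause (x1), x1 = True.
Suppose x6 = False.
Every clause is now satisfied; x4 is unconstrained.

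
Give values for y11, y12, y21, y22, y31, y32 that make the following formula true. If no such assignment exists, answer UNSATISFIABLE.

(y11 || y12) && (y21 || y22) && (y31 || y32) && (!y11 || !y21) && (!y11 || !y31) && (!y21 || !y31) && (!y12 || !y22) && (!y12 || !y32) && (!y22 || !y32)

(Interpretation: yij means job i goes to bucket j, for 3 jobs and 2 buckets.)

Suppose y11 = true.
(!y21) alone gives y21 = false.
(y22) alone gives y22 = true.
(!y31) alone gives y31 = false.
(y32) alone gives y32 = true.
Now (!y32) is unsatisfied and unit — conflict.
Undo y11 and try y11 = false.
(y12) alone gives y12 = true.
(!y22) alone gives y22 = false.
(y21) alone gives y21 = true.
(!y31) alone gives y31 = false.
(y32) alone gives y32 = true.
Now (!y32) is unsatisfied and unit — conflict.
Either choice for y11 ends in contradiction.

UNSATISFIABLE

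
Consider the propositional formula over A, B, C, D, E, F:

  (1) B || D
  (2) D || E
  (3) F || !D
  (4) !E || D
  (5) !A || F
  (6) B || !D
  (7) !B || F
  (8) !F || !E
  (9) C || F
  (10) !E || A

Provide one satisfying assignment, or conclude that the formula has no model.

A ↦ false, B ↦ true, C ↦ true, D ↦ true, E ↦ false, F ↦ true

Suppose B = true.
From the singleton clause (F), F = true.
From the singleton clause (!E), E = false.
From the singleton clause (D), D = true.
Every clause is now satisfied; A, C are unconstrained.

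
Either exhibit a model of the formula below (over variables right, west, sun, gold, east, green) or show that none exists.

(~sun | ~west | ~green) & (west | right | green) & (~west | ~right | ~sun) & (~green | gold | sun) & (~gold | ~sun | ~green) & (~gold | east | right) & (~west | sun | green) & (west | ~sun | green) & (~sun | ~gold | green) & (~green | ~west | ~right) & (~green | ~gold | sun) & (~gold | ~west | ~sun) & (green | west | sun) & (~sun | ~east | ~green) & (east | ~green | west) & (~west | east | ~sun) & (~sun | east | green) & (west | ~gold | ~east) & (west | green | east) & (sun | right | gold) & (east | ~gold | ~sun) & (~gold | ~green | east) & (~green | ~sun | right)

right: 0, west: 1, sun: 1, gold: 0, east: 1, green: 0

Try sun = 1.
Try west = 1.
(~green) alone gives green = 0.
(~right) alone gives right = 0.
(~gold) alone gives gold = 0.
(east) alone gives east = 1.
Every clause now holds.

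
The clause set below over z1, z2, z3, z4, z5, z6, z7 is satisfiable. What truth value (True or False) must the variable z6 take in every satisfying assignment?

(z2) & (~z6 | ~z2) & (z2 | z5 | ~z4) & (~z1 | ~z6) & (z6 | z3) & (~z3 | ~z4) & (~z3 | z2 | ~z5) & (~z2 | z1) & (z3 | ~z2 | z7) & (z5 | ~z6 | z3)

Suppose z6 = 1.
The clause (z2) is unit, so z2 = 1.
That conflicts with the unit clause (~z2).
So every satisfying assignment has z6 = False.

False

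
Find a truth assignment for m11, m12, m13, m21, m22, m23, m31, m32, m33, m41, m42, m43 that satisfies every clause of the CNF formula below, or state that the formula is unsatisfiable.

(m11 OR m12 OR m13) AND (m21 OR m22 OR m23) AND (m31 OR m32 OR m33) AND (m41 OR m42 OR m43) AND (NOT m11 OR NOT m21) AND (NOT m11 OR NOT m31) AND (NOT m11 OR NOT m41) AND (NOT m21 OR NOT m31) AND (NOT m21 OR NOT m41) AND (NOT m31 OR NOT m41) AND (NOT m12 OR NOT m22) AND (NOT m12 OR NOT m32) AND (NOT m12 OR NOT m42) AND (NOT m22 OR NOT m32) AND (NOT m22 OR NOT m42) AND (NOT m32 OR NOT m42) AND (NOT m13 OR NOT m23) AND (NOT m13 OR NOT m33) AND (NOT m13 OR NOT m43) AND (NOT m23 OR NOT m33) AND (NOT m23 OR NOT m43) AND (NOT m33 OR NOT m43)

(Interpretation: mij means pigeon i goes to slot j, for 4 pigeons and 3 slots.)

Suppose m11 = false.
Suppose m12 = true.
The clause (NOT m22) is unit, so m22 = false.
The clause (NOT m32) is unit, so m32 = false.
The clause (NOT m42) is unit, so m42 = false.
Suppose m21 = true.
The clause (NOT m31) is unit, so m31 = false.
The clause (m33) is unit, so m33 = true.
The clause (NOT m41) is unit, so m41 = false.
The clause (m43) is unit, so m43 = true.
That conflicts with the unit clause (NOT m43).
Undo m21 and try m21 = false.
The clause (m23) is unit, so m23 = true.
The clause (NOT m13) is unit, so m13 = false.
The clause (NOT m33) is unit, so m33 = false.
The clause (m31) is unit, so m31 = true.
The clause (NOT m41) is unit, so m41 = false.
The clause (m43) is unit, so m43 = true.
That conflicts with the unit clause (NOT m43).
Either choice for m21 ends in contradiction.
Undo m12 and try m12 = false.
The clause (m13) is unit, so m13 = true.
The clause (NOT m23) is unit, so m23 = false.
The clause (NOT m33) is unit, so m33 = false.
The clause (NOT m43) is unit, so m43 = false.
Suppose m21 = true.
The clause (NOT m31) is unit, so m31 = false.
The clause (m32) is unit, so m32 = true.
The clause (NOT m41) is unit, so m41 = false.
The clause (m42) is unit, so m42 = true.
That conflicts with the unit clause (NOT m42).
Undo m21 and try m21 = false.
The clause (m22) is unit, so m22 = true.
The clause (NOT m32) is unit, so m32 = false.
The clause (m31) is unit, so m31 = true.
The clause (NOT m41) is unit, so m41 = false.
The clause (m42) is unit, so m42 = true.
That conflicts with the unit clause (NOT m42).
Either choice for m21 ends in contradiction.
Either choice for m12 ends in contradiction.
Undo m11 and try m11 = true.
The clause (NOT m21) is unit, so m21 = false.
The clause (NOT m31) is unit, so m31 = false.
The clause (NOT m41) is unit, so m41 = false.
Suppose m22 = true.
The clause (NOT m12) is unit, so m12 = false.
The clause (NOT m32) is unit, so m32 = false.
The clause (m33) is unit, so m33 = true.
The clause (NOT m42) is unit, so m42 = false.
The clause (m43) is unit, so m43 = true.
That conflicts with the unit clause (NOT m43).
Undo m22 and try m22 = false.
The clause (m23) is unit, so m23 = true.
The clause (NOT m13) is unit, so m13 = false.
The clause (NOT m33) is unit, so m33 = false.
The clause (m32) is unit, so m32 = true.
The clause (NOT m12) is unit, so m12 = false.
The clause (NOT m42) is unit, so m42 = false.
The clause (m43) is unit, so m43 = true.
That conflicts with the unit clause (NOT m43).
Either choice for m22 ends in contradiction.
Either choice for m11 ends in contradiction.

UNSATISFIABLE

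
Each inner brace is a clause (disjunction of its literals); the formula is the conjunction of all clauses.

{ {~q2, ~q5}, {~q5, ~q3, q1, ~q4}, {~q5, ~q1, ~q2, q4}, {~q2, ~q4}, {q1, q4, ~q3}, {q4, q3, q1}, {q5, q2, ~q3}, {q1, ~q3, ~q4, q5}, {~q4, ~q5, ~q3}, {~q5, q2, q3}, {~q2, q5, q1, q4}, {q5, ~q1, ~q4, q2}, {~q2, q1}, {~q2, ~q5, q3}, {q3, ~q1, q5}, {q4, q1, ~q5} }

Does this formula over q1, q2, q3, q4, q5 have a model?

Case q2 = 1:
The clause (~q5) is unit, so q5 = 0.
The clause (~q4) is unit, so q4 = 0.
The clause (q1) is unit, so q1 = 1.
The clause (q3) is unit, so q3 = 1.
All clauses are satisfied.
A satisfying assignment: q1: 1; q2: 1; q3: 1; q4: 0; q5: 0.

Yes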